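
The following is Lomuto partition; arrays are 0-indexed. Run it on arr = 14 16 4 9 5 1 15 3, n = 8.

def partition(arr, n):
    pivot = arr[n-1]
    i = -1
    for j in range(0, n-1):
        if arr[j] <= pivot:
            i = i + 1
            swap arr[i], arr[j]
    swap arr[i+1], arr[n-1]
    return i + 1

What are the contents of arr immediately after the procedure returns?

1 3 4 9 5 14 15 16

pivot = arr[7] = 3; i = -1
j=0: arr[0]=14 > 3 → no swap
j=1: arr[1]=16 > 3 → no swap
j=2: arr[2]=4 > 3 → no swap
j=3: arr[3]=9 > 3 → no swap
j=4: arr[4]=5 > 3 → no swap
j=5: arr[5]=1 ≤ 3 → i=0, swap arr[0],arr[5] → 1 16 4 9 5 14 15 3
j=6: arr[6]=15 > 3 → no swap
final swap arr[1],arr[7] → 1 3 4 9 5 14 15 16; return 1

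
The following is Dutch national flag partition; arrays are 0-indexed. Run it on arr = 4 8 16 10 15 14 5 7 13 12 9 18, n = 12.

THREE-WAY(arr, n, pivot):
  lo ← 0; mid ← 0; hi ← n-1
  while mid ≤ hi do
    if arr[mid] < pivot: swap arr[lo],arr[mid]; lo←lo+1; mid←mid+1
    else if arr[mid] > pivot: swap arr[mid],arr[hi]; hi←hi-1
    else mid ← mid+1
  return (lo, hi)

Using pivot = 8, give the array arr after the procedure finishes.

4 7 5 8 14 15 10 13 12 9 18 16

pivot = 8; lo=0, mid=0, hi=11
arr[mid]=4<8: swap arr[0],arr[0]; lo=1,mid=1 → 4 8 16 10 15 14 5 7 13 12 9 18
arr[mid]=8=8: mid=2
arr[mid]=16>8: swap arr[2],arr[11]; hi=10 → 4 8 18 10 15 14 5 7 13 12 9 16
arr[mid]=18>8: swap arr[2],arr[10]; hi=9 → 4 8 9 10 15 14 5 7 13 12 18 16
arr[mid]=9>8: swap arr[2],arr[9]; hi=8 → 4 8 12 10 15 14 5 7 13 9 18 16
arr[mid]=12>8: swap arr[2],arr[8]; hi=7 → 4 8 13 10 15 14 5 7 12 9 18 16
arr[mid]=13>8: swap arr[2],arr[7]; hi=6 → 4 8 7 10 15 14 5 13 12 9 18 16
arr[mid]=7<8: swap arr[1],arr[2]; lo=2,mid=3 → 4 7 8 10 15 14 5 13 12 9 18 16
arr[mid]=10>8: swap arr[3],arr[6]; hi=5 → 4 7 8 5 15 14 10 13 12 9 18 16
arr[mid]=5<8: swap arr[2],arr[3]; lo=3,mid=4 → 4 7 5 8 15 14 10 13 12 9 18 16
arr[mid]=15>8: swap arr[4],arr[5]; hi=4 → 4 7 5 8 14 15 10 13 12 9 18 16
arr[mid]=14>8: swap arr[4],arr[4]; hi=3 → 4 7 5 8 14 15 10 13 12 9 18 16
end: lo=3, hi=3; arr = 4 7 5 8 14 15 10 13 12 9 18 16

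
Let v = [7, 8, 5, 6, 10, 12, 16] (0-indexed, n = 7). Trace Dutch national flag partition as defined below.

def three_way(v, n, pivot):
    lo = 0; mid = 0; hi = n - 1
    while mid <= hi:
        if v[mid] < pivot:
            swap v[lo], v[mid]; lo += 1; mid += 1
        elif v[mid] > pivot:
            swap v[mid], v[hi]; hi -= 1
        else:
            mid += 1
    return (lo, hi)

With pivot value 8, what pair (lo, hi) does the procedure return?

(3, 3)

lo=0 mid=0 hi=6
7<8: swap(0,0), lo=1 mid=1 ⇒ [7, 8, 5, 6, 10, 12, 16]
8=8: mid=2
5<8: swap(1,2), lo=2 mid=3 ⇒ [7, 5, 8, 6, 10, 12, 16]
6<8: swap(2,3), lo=3 mid=4 ⇒ [7, 5, 6, 8, 10, 12, 16]
10>8: swap(4,6), hi=5 ⇒ [7, 5, 6, 8, 16, 12, 10]
16>8: swap(4,5), hi=4 ⇒ [7, 5, 6, 8, 12, 16, 10]
12>8: swap(4,4), hi=3 ⇒ [7, 5, 6, 8, 12, 16, 10]
done. lo=3 hi=3; v=[7, 5, 6, 8, 12, 16, 10]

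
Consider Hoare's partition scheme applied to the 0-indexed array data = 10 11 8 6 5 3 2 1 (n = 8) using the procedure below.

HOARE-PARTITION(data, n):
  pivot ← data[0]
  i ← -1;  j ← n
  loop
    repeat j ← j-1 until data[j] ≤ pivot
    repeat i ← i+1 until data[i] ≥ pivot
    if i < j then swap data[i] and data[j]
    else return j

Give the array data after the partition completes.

1 2 8 6 5 3 11 10

pivot = data[0] = 10; i = -1, j = 8
j→7 (data[7]=1≤10), i→0 (data[0]=10≥10); i<j, swap → 1 11 8 6 5 3 2 10
j→6 (data[6]=2≤10), i→1 (data[1]=11≥10); i<j, swap → 1 2 8 6 5 3 11 10
j→5, i→6; i≥j, return j=5. data = 1 2 8 6 5 3 11 10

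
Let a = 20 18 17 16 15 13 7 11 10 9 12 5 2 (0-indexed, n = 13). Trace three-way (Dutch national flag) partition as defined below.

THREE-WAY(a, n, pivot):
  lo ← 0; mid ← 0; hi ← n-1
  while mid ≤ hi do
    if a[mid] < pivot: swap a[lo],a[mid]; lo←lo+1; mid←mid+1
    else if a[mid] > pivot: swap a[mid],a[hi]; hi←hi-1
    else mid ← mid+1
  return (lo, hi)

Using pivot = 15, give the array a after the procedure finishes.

2 5 12 9 13 7 11 10 15 16 17 18 20

pivot = 15; lo=0, mid=0, hi=12
a[mid]=20>15: swap a[0],a[12]; hi=11 → 2 18 17 16 15 13 7 11 10 9 12 5 20
a[mid]=2<15: swap a[0],a[0]; lo=1,mid=1 → 2 18 17 16 15 13 7 11 10 9 12 5 20
a[mid]=18>15: swap a[1],a[11]; hi=10 → 2 5 17 16 15 13 7 11 10 9 12 18 20
a[mid]=5<15: swap a[1],a[1]; lo=2,mid=2 → 2 5 17 16 15 13 7 11 10 9 12 18 20
a[mid]=17>15: swap a[2],a[10]; hi=9 → 2 5 12 16 15 13 7 11 10 9 17 18 20
a[mid]=12<15: swap a[2],a[2]; lo=3,mid=3 → 2 5 12 16 15 13 7 11 10 9 17 18 20
a[mid]=16>15: swap a[3],a[9]; hi=8 → 2 5 12 9 15 13 7 11 10 16 17 18 20
a[mid]=9<15: swap a[3],a[3]; lo=4,mid=4 → 2 5 12 9 15 13 7 11 10 16 17 18 20
a[mid]=15=15: mid=5
a[mid]=13<15: swap a[4],a[5]; lo=5,mid=6 → 2 5 12 9 13 15 7 11 10 16 17 18 20
a[mid]=7<15: swap a[5],a[6]; lo=6,mid=7 → 2 5 12 9 13 7 15 11 10 16 17 18 20
a[mid]=11<15: swap a[6],a[7]; lo=7,mid=8 → 2 5 12 9 13 7 11 15 10 16 17 18 20
a[mid]=10<15: swap a[7],a[8]; lo=8,mid=9 → 2 5 12 9 13 7 11 10 15 16 17 18 20
end: lo=8, hi=8; a = 2 5 12 9 13 7 11 10 15 16 17 18 20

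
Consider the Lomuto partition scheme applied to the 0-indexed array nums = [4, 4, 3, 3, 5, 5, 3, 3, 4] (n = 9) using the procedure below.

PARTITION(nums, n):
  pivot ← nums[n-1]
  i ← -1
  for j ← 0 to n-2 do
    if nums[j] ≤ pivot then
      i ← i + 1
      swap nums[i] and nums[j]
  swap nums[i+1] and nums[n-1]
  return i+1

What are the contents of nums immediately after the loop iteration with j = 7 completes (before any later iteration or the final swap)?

[4, 4, 3, 3, 3, 3, 5, 5, 4]

pivot=4, i=-1
j=0: 4≤4, i=0, swap(0,0) ⇒ [4, 4, 3, 3, 5, 5, 3, 3, 4]
j=1: 4≤4, i=1, swap(1,1) ⇒ [4, 4, 3, 3, 5, 5, 3, 3, 4]
j=2: 3≤4, i=2, swap(2,2) ⇒ [4, 4, 3, 3, 5, 5, 3, 3, 4]
j=3: 3≤4, i=3, swap(3,3) ⇒ [4, 4, 3, 3, 5, 5, 3, 3, 4]
j=4: 5>4, skip
j=5: 5>4, skip
j=6: 3≤4, i=4, swap(4,6) ⇒ [4, 4, 3, 3, 3, 5, 5, 3, 4]
j=7: 3≤4, i=5, swap(5,7) ⇒ [4, 4, 3, 3, 3, 3, 5, 5, 4]
(after j=7) nums = [4, 4, 3, 3, 3, 3, 5, 5, 4]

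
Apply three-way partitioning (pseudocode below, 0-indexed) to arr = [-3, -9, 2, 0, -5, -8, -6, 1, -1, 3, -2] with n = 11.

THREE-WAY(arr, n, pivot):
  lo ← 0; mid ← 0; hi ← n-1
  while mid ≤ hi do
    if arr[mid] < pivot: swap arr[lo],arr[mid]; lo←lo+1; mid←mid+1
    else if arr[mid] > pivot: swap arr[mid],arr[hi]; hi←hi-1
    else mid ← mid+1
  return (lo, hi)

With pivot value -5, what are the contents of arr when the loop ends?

pivot = -5; lo=0, mid=0, hi=10
arr[mid]=-3>-5: swap arr[0],arr[10]; hi=9 → [-2, -9, 2, 0, -5, -8, -6, 1, -1, 3, -3]
arr[mid]=-2>-5: swap arr[0],arr[9]; hi=8 → [3, -9, 2, 0, -5, -8, -6, 1, -1, -2, -3]
arr[mid]=3>-5: swap arr[0],arr[8]; hi=7 → [-1, -9, 2, 0, -5, -8, -6, 1, 3, -2, -3]
arr[mid]=-1>-5: swap arr[0],arr[7]; hi=6 → [1, -9, 2, 0, -5, -8, -6, -1, 3, -2, -3]
arr[mid]=1>-5: swap arr[0],arr[6]; hi=5 → [-6, -9, 2, 0, -5, -8, 1, -1, 3, -2, -3]
arr[mid]=-6<-5: swap arr[0],arr[0]; lo=1,mid=1 → [-6, -9, 2, 0, -5, -8, 1, -1, 3, -2, -3]
arr[mid]=-9<-5: swap arr[1],arr[1]; lo=2,mid=2 → [-6, -9, 2, 0, -5, -8, 1, -1, 3, -2, -3]
arr[mid]=2>-5: swap arr[2],arr[5]; hi=4 → [-6, -9, -8, 0, -5, 2, 1, -1, 3, -2, -3]
arr[mid]=-8<-5: swap arr[2],arr[2]; lo=3,mid=3 → [-6, -9, -8, 0, -5, 2, 1, -1, 3, -2, -3]
arr[mid]=0>-5: swap arr[3],arr[4]; hi=3 → [-6, -9, -8, -5, 0, 2, 1, -1, 3, -2, -3]
arr[mid]=-5=-5: mid=4
end: lo=3, hi=3; arr = [-6, -9, -8, -5, 0, 2, 1, -1, 3, -2, -3]

[-6, -9, -8, -5, 0, 2, 1, -1, 3, -2, -3]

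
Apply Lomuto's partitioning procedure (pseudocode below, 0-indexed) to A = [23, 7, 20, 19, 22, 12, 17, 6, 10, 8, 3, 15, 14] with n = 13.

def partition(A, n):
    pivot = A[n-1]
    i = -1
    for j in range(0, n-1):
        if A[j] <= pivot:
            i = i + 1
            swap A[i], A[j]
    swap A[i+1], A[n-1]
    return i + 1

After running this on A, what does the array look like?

[7, 12, 6, 10, 8, 3, 14, 20, 19, 22, 23, 15, 17]

pivot = A[12] = 14; i = -1
j=0: A[0]=23 > 14 → no swap
j=1: A[1]=7 ≤ 14 → i=0, swap A[0],A[1] → [7, 23, 20, 19, 22, 12, 17, 6, 10, 8, 3, 15, 14]
j=2: A[2]=20 > 14 → no swap
j=3: A[3]=19 > 14 → no swap
j=4: A[4]=22 > 14 → no swap
j=5: A[5]=12 ≤ 14 → i=1, swap A[1],A[5] → [7, 12, 20, 19, 22, 23, 17, 6, 10, 8, 3, 15, 14]
j=6: A[6]=17 > 14 → no swap
j=7: A[7]=6 ≤ 14 → i=2, swap A[2],A[7] → [7, 12, 6, 19, 22, 23, 17, 20, 10, 8, 3, 15, 14]
j=8: A[8]=10 ≤ 14 → i=3, swap A[3],A[8] → [7, 12, 6, 10, 22, 23, 17, 20, 19, 8, 3, 15, 14]
j=9: A[9]=8 ≤ 14 → i=4, swap A[4],A[9] → [7, 12, 6, 10, 8, 23, 17, 20, 19, 22, 3, 15, 14]
j=10: A[10]=3 ≤ 14 → i=5, swap A[5],A[10] → [7, 12, 6, 10, 8, 3, 17, 20, 19, 22, 23, 15, 14]
j=11: A[11]=15 > 14 → no swap
final swap A[6],A[12] → [7, 12, 6, 10, 8, 3, 14, 20, 19, 22, 23, 15, 17]; return 6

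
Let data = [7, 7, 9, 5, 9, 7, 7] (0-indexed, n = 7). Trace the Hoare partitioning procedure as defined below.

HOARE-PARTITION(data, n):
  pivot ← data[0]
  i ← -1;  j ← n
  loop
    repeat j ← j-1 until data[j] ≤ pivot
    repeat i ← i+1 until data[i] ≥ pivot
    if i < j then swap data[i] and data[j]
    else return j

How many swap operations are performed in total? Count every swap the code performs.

pivot=7
j stops at 6 (7), i stops at 0 (7); swap ⇒ [7, 7, 9, 5, 9, 7, 7]
j stops at 5 (7), i stops at 1 (7); swap ⇒ [7, 7, 9, 5, 9, 7, 7]
j stops at 3 (5), i stops at 2 (9); swap ⇒ [7, 7, 5, 9, 9, 7, 7]
j stops at 2, i stops at 3; i≥j ⇒ return 2. data=[7, 7, 5, 9, 9, 7, 7]

3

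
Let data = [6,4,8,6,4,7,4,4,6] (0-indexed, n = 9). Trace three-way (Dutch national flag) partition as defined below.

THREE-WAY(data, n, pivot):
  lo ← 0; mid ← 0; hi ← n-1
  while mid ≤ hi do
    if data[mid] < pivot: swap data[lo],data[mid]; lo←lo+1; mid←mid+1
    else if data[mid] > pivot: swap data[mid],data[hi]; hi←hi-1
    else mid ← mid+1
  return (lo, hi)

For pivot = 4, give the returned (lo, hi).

pivot = 4; lo=0, mid=0, hi=8
data[mid]=6>4: swap data[0],data[8]; hi=7 → [6,4,8,6,4,7,4,4,6]
data[mid]=6>4: swap data[0],data[7]; hi=6 → [4,4,8,6,4,7,4,6,6]
data[mid]=4=4: mid=1
data[mid]=4=4: mid=2
data[mid]=8>4: swap data[2],data[6]; hi=5 → [4,4,4,6,4,7,8,6,6]
data[mid]=4=4: mid=3
data[mid]=6>4: swap data[3],data[5]; hi=4 → [4,4,4,7,4,6,8,6,6]
data[mid]=7>4: swap data[3],data[4]; hi=3 → [4,4,4,4,7,6,8,6,6]
data[mid]=4=4: mid=4
end: lo=0, hi=3; data = [4,4,4,4,7,6,8,6,6]

(0, 3)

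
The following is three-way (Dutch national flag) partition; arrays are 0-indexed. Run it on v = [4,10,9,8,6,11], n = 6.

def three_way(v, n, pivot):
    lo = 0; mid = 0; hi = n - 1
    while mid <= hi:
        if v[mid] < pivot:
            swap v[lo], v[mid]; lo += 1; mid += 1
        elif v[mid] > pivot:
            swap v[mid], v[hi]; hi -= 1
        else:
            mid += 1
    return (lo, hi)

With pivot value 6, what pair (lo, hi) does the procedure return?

(1, 1)

lo=0 mid=0 hi=5
4<6: swap(0,0), lo=1 mid=1 ⇒ [4,10,9,8,6,11]
10>6: swap(1,5), hi=4 ⇒ [4,11,9,8,6,10]
11>6: swap(1,4), hi=3 ⇒ [4,6,9,8,11,10]
6=6: mid=2
9>6: swap(2,3), hi=2 ⇒ [4,6,8,9,11,10]
8>6: swap(2,2), hi=1 ⇒ [4,6,8,9,11,10]
done. lo=1 hi=1; v=[4,6,8,9,11,10]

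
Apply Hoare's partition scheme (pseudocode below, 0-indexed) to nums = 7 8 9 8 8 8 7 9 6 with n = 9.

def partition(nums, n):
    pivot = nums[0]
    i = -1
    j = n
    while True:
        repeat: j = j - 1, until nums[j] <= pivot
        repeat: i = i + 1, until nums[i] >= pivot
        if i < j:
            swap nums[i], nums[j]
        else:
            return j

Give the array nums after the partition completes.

6 7 9 8 8 8 8 9 7

pivot = nums[0] = 7; i = -1, j = 9
j→8 (nums[8]=6≤7), i→0 (nums[0]=7≥7); i<j, swap → 6 8 9 8 8 8 7 9 7
j→6 (nums[6]=7≤7), i→1 (nums[1]=8≥7); i<j, swap → 6 7 9 8 8 8 8 9 7
j→1, i→2; i≥j, return j=1. nums = 6 7 9 8 8 8 8 9 7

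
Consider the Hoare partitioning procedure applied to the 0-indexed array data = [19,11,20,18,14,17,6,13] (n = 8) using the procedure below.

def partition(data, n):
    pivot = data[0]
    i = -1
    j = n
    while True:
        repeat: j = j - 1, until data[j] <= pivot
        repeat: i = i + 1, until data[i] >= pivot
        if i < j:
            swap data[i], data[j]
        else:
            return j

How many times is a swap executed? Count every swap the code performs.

2

pivot=19
j stops at 7 (13), i stops at 0 (19); swap ⇒ [13,11,20,18,14,17,6,19]
j stops at 6 (6), i stops at 2 (20); swap ⇒ [13,11,6,18,14,17,20,19]
j stops at 5, i stops at 6; i≥j ⇒ return 5. data=[13,11,6,18,14,17,20,19]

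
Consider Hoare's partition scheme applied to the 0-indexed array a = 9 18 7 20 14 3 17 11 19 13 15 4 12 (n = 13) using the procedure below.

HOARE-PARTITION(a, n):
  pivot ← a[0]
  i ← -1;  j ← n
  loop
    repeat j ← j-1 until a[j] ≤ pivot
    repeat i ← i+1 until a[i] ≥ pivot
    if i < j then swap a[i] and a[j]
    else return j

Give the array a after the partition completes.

4 3 7 20 14 18 17 11 19 13 15 9 12

pivot = a[0] = 9; i = -1, j = 13
j→11 (a[11]=4≤9), i→0 (a[0]=9≥9); i<j, swap → 4 18 7 20 14 3 17 11 19 13 15 9 12
j→5 (a[5]=3≤9), i→1 (a[1]=18≥9); i<j, swap → 4 3 7 20 14 18 17 11 19 13 15 9 12
j→2, i→3; i≥j, return j=2. a = 4 3 7 20 14 18 17 11 19 13 15 9 12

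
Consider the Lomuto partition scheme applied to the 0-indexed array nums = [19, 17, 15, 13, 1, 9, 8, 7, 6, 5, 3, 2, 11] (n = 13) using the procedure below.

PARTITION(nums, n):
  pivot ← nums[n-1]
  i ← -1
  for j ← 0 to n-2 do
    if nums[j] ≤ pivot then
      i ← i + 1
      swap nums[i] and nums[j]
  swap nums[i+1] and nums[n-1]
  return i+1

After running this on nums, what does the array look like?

[1, 9, 8, 7, 6, 5, 3, 2, 11, 17, 15, 13, 19]

pivot = nums[12] = 11; i = -1
j=0: nums[0]=19 > 11 → no swap
j=1: nums[1]=17 > 11 → no swap
j=2: nums[2]=15 > 11 → no swap
j=3: nums[3]=13 > 11 → no swap
j=4: nums[4]=1 ≤ 11 → i=0, swap nums[0],nums[4] → [1, 17, 15, 13, 19, 9, 8, 7, 6, 5, 3, 2, 11]
j=5: nums[5]=9 ≤ 11 → i=1, swap nums[1],nums[5] → [1, 9, 15, 13, 19, 17, 8, 7, 6, 5, 3, 2, 11]
j=6: nums[6]=8 ≤ 11 → i=2, swap nums[2],nums[6] → [1, 9, 8, 13, 19, 17, 15, 7, 6, 5, 3, 2, 11]
j=7: nums[7]=7 ≤ 11 → i=3, swap nums[3],nums[7] → [1, 9, 8, 7, 19, 17, 15, 13, 6, 5, 3, 2, 11]
j=8: nums[8]=6 ≤ 11 → i=4, swap nums[4],nums[8] → [1, 9, 8, 7, 6, 17, 15, 13, 19, 5, 3, 2, 11]
j=9: nums[9]=5 ≤ 11 → i=5, swap nums[5],nums[9] → [1, 9, 8, 7, 6, 5, 15, 13, 19, 17, 3, 2, 11]
j=10: nums[10]=3 ≤ 11 → i=6, swap nums[6],nums[10] → [1, 9, 8, 7, 6, 5, 3, 13, 19, 17, 15, 2, 11]
j=11: nums[11]=2 ≤ 11 → i=7, swap nums[7],nums[11] → [1, 9, 8, 7, 6, 5, 3, 2, 19, 17, 15, 13, 11]
final swap nums[8],nums[12] → [1, 9, 8, 7, 6, 5, 3, 2, 11, 17, 15, 13, 19]; return 8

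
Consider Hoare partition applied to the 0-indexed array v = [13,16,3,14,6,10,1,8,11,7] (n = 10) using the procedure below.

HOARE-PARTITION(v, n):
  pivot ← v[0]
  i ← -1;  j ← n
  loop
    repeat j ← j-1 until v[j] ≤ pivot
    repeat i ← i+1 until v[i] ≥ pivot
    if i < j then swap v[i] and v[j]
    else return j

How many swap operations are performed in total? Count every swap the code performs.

pivot = v[0] = 13; i = -1, j = 10
j→9 (v[9]=7≤13), i→0 (v[0]=13≥13); i<j, swap → [7,16,3,14,6,10,1,8,11,13]
j→8 (v[8]=11≤13), i→1 (v[1]=16≥13); i<j, swap → [7,11,3,14,6,10,1,8,16,13]
j→7 (v[7]=8≤13), i→3 (v[3]=14≥13); i<j, swap → [7,11,3,8,6,10,1,14,16,13]
j→6, i→7; i≥j, return j=6. v = [7,11,3,8,6,10,1,14,16,13]

3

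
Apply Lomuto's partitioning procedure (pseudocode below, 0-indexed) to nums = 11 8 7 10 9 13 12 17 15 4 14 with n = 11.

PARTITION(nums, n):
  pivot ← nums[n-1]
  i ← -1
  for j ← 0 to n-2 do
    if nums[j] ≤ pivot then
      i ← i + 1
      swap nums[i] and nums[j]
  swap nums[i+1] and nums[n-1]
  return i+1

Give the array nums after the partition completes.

pivot=14, i=-1
j=0: 11≤14, i=0, swap(0,0) ⇒ 11 8 7 10 9 13 12 17 15 4 14
j=1: 8≤14, i=1, swap(1,1) ⇒ 11 8 7 10 9 13 12 17 15 4 14
j=2: 7≤14, i=2, swap(2,2) ⇒ 11 8 7 10 9 13 12 17 15 4 14
j=3: 10≤14, i=3, swap(3,3) ⇒ 11 8 7 10 9 13 12 17 15 4 14
j=4: 9≤14, i=4, swap(4,4) ⇒ 11 8 7 10 9 13 12 17 15 4 14
j=5: 13≤14, i=5, swap(5,5) ⇒ 11 8 7 10 9 13 12 17 15 4 14
j=6: 12≤14, i=6, swap(6,6) ⇒ 11 8 7 10 9 13 12 17 15 4 14
j=7: 17>14, skip
j=8: 15>14, skip
j=9: 4≤14, i=7, swap(7,9) ⇒ 11 8 7 10 9 13 12 4 15 17 14
swap(8,10) ⇒ 11 8 7 10 9 13 12 4 14 17 15; return 8

11 8 7 10 9 13 12 4 14 17 15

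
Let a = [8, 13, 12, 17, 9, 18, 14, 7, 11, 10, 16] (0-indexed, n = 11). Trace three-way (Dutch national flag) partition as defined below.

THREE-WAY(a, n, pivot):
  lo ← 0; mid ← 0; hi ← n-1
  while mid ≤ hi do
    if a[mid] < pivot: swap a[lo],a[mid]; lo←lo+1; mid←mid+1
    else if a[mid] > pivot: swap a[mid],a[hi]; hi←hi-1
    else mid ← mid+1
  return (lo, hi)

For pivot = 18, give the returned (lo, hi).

(10, 10)

lo=0 mid=0 hi=10
8<18: swap(0,0), lo=1 mid=1 ⇒ [8, 13, 12, 17, 9, 18, 14, 7, 11, 10, 16]
13<18: swap(1,1), lo=2 mid=2 ⇒ [8, 13, 12, 17, 9, 18, 14, 7, 11, 10, 16]
12<18: swap(2,2), lo=3 mid=3 ⇒ [8, 13, 12, 17, 9, 18, 14, 7, 11, 10, 16]
17<18: swap(3,3), lo=4 mid=4 ⇒ [8, 13, 12, 17, 9, 18, 14, 7, 11, 10, 16]
9<18: swap(4,4), lo=5 mid=5 ⇒ [8, 13, 12, 17, 9, 18, 14, 7, 11, 10, 16]
18=18: mid=6
14<18: swap(5,6), lo=6 mid=7 ⇒ [8, 13, 12, 17, 9, 14, 18, 7, 11, 10, 16]
7<18: swap(6,7), lo=7 mid=8 ⇒ [8, 13, 12, 17, 9, 14, 7, 18, 11, 10, 16]
11<18: swap(7,8), lo=8 mid=9 ⇒ [8, 13, 12, 17, 9, 14, 7, 11, 18, 10, 16]
10<18: swap(8,9), lo=9 mid=10 ⇒ [8, 13, 12, 17, 9, 14, 7, 11, 10, 18, 16]
16<18: swap(9,10), lo=10 mid=11 ⇒ [8, 13, 12, 17, 9, 14, 7, 11, 10, 16, 18]
done. lo=10 hi=10; a=[8, 13, 12, 17, 9, 14, 7, 11, 10, 16, 18]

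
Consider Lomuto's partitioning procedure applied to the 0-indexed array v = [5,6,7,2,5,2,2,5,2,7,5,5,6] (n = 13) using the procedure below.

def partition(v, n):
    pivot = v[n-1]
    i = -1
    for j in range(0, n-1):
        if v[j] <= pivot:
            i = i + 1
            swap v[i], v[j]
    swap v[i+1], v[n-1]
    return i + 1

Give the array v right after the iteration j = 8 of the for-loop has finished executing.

pivot=6, i=-1
j=0: 5≤6, i=0, swap(0,0) ⇒ [5,6,7,2,5,2,2,5,2,7,5,5,6]
j=1: 6≤6, i=1, swap(1,1) ⇒ [5,6,7,2,5,2,2,5,2,7,5,5,6]
j=2: 7>6, skip
j=3: 2≤6, i=2, swap(2,3) ⇒ [5,6,2,7,5,2,2,5,2,7,5,5,6]
j=4: 5≤6, i=3, swap(3,4) ⇒ [5,6,2,5,7,2,2,5,2,7,5,5,6]
j=5: 2≤6, i=4, swap(4,5) ⇒ [5,6,2,5,2,7,2,5,2,7,5,5,6]
j=6: 2≤6, i=5, swap(5,6) ⇒ [5,6,2,5,2,2,7,5,2,7,5,5,6]
j=7: 5≤6, i=6, swap(6,7) ⇒ [5,6,2,5,2,2,5,7,2,7,5,5,6]
j=8: 2≤6, i=7, swap(7,8) ⇒ [5,6,2,5,2,2,5,2,7,7,5,5,6]
(after j=8) v = [5,6,2,5,2,2,5,2,7,7,5,5,6]

[5,6,2,5,2,2,5,2,7,7,5,5,6]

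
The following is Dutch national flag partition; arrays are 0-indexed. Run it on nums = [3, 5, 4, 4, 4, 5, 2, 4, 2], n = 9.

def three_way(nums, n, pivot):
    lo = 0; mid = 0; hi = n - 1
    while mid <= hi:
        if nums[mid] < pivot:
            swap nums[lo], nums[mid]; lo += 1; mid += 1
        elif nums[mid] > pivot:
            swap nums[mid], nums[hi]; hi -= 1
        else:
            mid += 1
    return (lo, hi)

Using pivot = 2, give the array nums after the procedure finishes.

[2, 2, 4, 4, 5, 4, 4, 5, 3]

lo=0 mid=0 hi=8
3>2: swap(0,8), hi=7 ⇒ [2, 5, 4, 4, 4, 5, 2, 4, 3]
2=2: mid=1
5>2: swap(1,7), hi=6 ⇒ [2, 4, 4, 4, 4, 5, 2, 5, 3]
4>2: swap(1,6), hi=5 ⇒ [2, 2, 4, 4, 4, 5, 4, 5, 3]
2=2: mid=2
4>2: swap(2,5), hi=4 ⇒ [2, 2, 5, 4, 4, 4, 4, 5, 3]
5>2: swap(2,4), hi=3 ⇒ [2, 2, 4, 4, 5, 4, 4, 5, 3]
4>2: swap(2,3), hi=2 ⇒ [2, 2, 4, 4, 5, 4, 4, 5, 3]
4>2: swap(2,2), hi=1 ⇒ [2, 2, 4, 4, 5, 4, 4, 5, 3]
done. lo=0 hi=1; nums=[2, 2, 4, 4, 5, 4, 4, 5, 3]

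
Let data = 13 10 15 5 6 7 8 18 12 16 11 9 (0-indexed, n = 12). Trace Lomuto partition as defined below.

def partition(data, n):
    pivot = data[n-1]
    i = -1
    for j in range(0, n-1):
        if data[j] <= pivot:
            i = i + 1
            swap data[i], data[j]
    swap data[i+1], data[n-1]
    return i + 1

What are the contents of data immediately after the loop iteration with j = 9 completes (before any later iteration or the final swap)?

pivot=9, i=-1
j=0: 13>9, skip
j=1: 10>9, skip
j=2: 15>9, skip
j=3: 5≤9, i=0, swap(0,3) ⇒ 5 10 15 13 6 7 8 18 12 16 11 9
j=4: 6≤9, i=1, swap(1,4) ⇒ 5 6 15 13 10 7 8 18 12 16 11 9
j=5: 7≤9, i=2, swap(2,5) ⇒ 5 6 7 13 10 15 8 18 12 16 11 9
j=6: 8≤9, i=3, swap(3,6) ⇒ 5 6 7 8 10 15 13 18 12 16 11 9
j=7: 18>9, skip
j=8: 12>9, skip
j=9: 16>9, skip
(after j=9) data = 5 6 7 8 10 15 13 18 12 16 11 9

5 6 7 8 10 15 13 18 12 16 11 9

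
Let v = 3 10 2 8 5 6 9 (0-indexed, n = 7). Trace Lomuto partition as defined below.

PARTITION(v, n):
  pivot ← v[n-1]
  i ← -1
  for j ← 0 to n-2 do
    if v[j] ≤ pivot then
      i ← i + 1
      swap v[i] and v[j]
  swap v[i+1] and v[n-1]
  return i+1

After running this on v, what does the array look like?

pivot=9, i=-1
j=0: 3≤9, i=0, swap(0,0) ⇒ 3 10 2 8 5 6 9
j=1: 10>9, skip
j=2: 2≤9, i=1, swap(1,2) ⇒ 3 2 10 8 5 6 9
j=3: 8≤9, i=2, swap(2,3) ⇒ 3 2 8 10 5 6 9
j=4: 5≤9, i=3, swap(3,4) ⇒ 3 2 8 5 10 6 9
j=5: 6≤9, i=4, swap(4,5) ⇒ 3 2 8 5 6 10 9
swap(5,6) ⇒ 3 2 8 5 6 9 10; return 5

3 2 8 5 6 9 10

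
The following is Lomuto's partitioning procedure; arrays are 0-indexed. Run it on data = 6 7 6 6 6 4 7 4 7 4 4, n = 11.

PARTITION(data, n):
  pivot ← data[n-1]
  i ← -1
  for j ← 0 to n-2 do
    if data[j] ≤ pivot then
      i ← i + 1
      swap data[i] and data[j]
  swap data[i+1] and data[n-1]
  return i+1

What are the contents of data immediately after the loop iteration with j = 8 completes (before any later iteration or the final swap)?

pivot=4, i=-1
j=0: 6>4, skip
j=1: 7>4, skip
j=2: 6>4, skip
j=3: 6>4, skip
j=4: 6>4, skip
j=5: 4≤4, i=0, swap(0,5) ⇒ 4 7 6 6 6 6 7 4 7 4 4
j=6: 7>4, skip
j=7: 4≤4, i=1, swap(1,7) ⇒ 4 4 6 6 6 6 7 7 7 4 4
j=8: 7>4, skip
(after j=8) data = 4 4 6 6 6 6 7 7 7 4 4

4 4 6 6 6 6 7 7 7 4 4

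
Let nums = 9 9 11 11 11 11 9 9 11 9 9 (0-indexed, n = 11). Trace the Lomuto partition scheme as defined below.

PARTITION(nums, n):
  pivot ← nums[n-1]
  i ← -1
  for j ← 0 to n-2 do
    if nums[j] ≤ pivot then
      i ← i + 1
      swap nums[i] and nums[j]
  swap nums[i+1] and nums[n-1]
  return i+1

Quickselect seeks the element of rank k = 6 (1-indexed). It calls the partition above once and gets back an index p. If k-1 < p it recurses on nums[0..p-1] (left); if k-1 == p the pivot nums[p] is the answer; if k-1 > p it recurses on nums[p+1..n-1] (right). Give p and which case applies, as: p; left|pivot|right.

pivot = nums[10] = 9; i = -1
j=0: nums[0]=9 ≤ 9 → i=0, swap nums[0],nums[0] (no change) → 9 9 11 11 11 11 9 9 11 9 9
j=1: nums[1]=9 ≤ 9 → i=1, swap nums[1],nums[1] (no change) → 9 9 11 11 11 11 9 9 11 9 9
j=2: nums[2]=11 > 9 → no swap
j=3: nums[3]=11 > 9 → no swap
j=4: nums[4]=11 > 9 → no swap
j=5: nums[5]=11 > 9 → no swap
j=6: nums[6]=9 ≤ 9 → i=2, swap nums[2],nums[6] → 9 9 9 11 11 11 11 9 11 9 9
j=7: nums[7]=9 ≤ 9 → i=3, swap nums[3],nums[7] → 9 9 9 9 11 11 11 11 11 9 9
j=8: nums[8]=11 > 9 → no swap
j=9: nums[9]=9 ≤ 9 → i=4, swap nums[4],nums[9] → 9 9 9 9 9 11 11 11 11 11 9
final swap nums[5],nums[10] → 9 9 9 9 9 9 11 11 11 11 11; return 5
p = 5; k-1 = 5 == 5 ⇒ pivot

5; pivot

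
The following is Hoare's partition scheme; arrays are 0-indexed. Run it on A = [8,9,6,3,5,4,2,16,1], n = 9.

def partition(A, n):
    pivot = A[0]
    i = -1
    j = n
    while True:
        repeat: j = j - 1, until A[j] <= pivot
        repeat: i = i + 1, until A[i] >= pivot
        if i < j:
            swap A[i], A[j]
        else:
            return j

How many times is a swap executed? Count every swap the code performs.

2

pivot = A[0] = 8; i = -1, j = 9
j→8 (A[8]=1≤8), i→0 (A[0]=8≥8); i<j, swap → [1,9,6,3,5,4,2,16,8]
j→6 (A[6]=2≤8), i→1 (A[1]=9≥8); i<j, swap → [1,2,6,3,5,4,9,16,8]
j→5, i→6; i≥j, return j=5. A = [1,2,6,3,5,4,9,16,8]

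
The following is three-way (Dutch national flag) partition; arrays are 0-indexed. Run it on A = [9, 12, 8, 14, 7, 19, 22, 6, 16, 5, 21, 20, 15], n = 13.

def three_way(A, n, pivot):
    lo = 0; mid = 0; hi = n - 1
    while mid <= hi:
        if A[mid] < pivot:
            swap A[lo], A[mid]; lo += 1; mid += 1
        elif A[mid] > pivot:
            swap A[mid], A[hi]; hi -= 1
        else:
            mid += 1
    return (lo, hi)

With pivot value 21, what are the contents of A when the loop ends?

pivot = 21; lo=0, mid=0, hi=12
A[mid]=9<21: swap A[0],A[0]; lo=1,mid=1 → [9, 12, 8, 14, 7, 19, 22, 6, 16, 5, 21, 20, 15]
A[mid]=12<21: swap A[1],A[1]; lo=2,mid=2 → [9, 12, 8, 14, 7, 19, 22, 6, 16, 5, 21, 20, 15]
A[mid]=8<21: swap A[2],A[2]; lo=3,mid=3 → [9, 12, 8, 14, 7, 19, 22, 6, 16, 5, 21, 20, 15]
A[mid]=14<21: swap A[3],A[3]; lo=4,mid=4 → [9, 12, 8, 14, 7, 19, 22, 6, 16, 5, 21, 20, 15]
A[mid]=7<21: swap A[4],A[4]; lo=5,mid=5 → [9, 12, 8, 14, 7, 19, 22, 6, 16, 5, 21, 20, 15]
A[mid]=19<21: swap A[5],A[5]; lo=6,mid=6 → [9, 12, 8, 14, 7, 19, 22, 6, 16, 5, 21, 20, 15]
A[mid]=22>21: swap A[6],A[12]; hi=11 → [9, 12, 8, 14, 7, 19, 15, 6, 16, 5, 21, 20, 22]
A[mid]=15<21: swap A[6],A[6]; lo=7,mid=7 → [9, 12, 8, 14, 7, 19, 15, 6, 16, 5, 21, 20, 22]
A[mid]=6<21: swap A[7],A[7]; lo=8,mid=8 → [9, 12, 8, 14, 7, 19, 15, 6, 16, 5, 21, 20, 22]
A[mid]=16<21: swap A[8],A[8]; lo=9,mid=9 → [9, 12, 8, 14, 7, 19, 15, 6, 16, 5, 21, 20, 22]
A[mid]=5<21: swap A[9],A[9]; lo=10,mid=10 → [9, 12, 8, 14, 7, 19, 15, 6, 16, 5, 21, 20, 22]
A[mid]=21=21: mid=11
A[mid]=20<21: swap A[10],A[11]; lo=11,mid=12 → [9, 12, 8, 14, 7, 19, 15, 6, 16, 5, 20, 21, 22]
end: lo=11, hi=11; A = [9, 12, 8, 14, 7, 19, 15, 6, 16, 5, 20, 21, 22]

[9, 12, 8, 14, 7, 19, 15, 6, 16, 5, 20, 21, 22]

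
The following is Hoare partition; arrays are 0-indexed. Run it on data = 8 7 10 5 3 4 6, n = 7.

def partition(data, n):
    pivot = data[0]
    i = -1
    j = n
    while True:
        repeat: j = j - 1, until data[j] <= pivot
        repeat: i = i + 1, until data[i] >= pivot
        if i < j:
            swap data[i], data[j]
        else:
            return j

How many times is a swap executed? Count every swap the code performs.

2

pivot=8
j stops at 6 (6), i stops at 0 (8); swap ⇒ 6 7 10 5 3 4 8
j stops at 5 (4), i stops at 2 (10); swap ⇒ 6 7 4 5 3 10 8
j stops at 4, i stops at 5; i≥j ⇒ return 4. data=6 7 4 5 3 10 8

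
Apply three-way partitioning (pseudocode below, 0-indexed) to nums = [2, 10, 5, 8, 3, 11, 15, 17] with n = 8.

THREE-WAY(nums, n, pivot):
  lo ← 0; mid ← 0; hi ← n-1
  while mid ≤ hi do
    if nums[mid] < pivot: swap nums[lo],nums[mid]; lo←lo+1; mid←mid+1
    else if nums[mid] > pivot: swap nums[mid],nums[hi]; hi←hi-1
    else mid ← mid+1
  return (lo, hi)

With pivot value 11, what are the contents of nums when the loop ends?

[2, 10, 5, 8, 3, 11, 17, 15]

lo=0 mid=0 hi=7
2<11: swap(0,0), lo=1 mid=1 ⇒ [2, 10, 5, 8, 3, 11, 15, 17]
10<11: swap(1,1), lo=2 mid=2 ⇒ [2, 10, 5, 8, 3, 11, 15, 17]
5<11: swap(2,2), lo=3 mid=3 ⇒ [2, 10, 5, 8, 3, 11, 15, 17]
8<11: swap(3,3), lo=4 mid=4 ⇒ [2, 10, 5, 8, 3, 11, 15, 17]
3<11: swap(4,4), lo=5 mid=5 ⇒ [2, 10, 5, 8, 3, 11, 15, 17]
11=11: mid=6
15>11: swap(6,7), hi=6 ⇒ [2, 10, 5, 8, 3, 11, 17, 15]
17>11: swap(6,6), hi=5 ⇒ [2, 10, 5, 8, 3, 11, 17, 15]
done. lo=5 hi=5; nums=[2, 10, 5, 8, 3, 11, 17, 15]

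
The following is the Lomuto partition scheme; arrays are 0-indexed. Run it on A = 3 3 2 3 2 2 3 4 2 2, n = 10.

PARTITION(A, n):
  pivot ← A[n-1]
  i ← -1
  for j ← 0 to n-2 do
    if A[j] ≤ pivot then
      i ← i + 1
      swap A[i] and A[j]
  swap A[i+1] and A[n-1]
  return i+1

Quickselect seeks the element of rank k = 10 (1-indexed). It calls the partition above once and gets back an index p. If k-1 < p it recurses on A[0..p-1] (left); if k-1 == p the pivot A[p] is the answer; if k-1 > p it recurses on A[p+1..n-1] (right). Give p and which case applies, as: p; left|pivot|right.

4; right

pivot=2, i=-1
j=0: 3>2, skip
j=1: 3>2, skip
j=2: 2≤2, i=0, swap(0,2) ⇒ 2 3 3 3 2 2 3 4 2 2
j=3: 3>2, skip
j=4: 2≤2, i=1, swap(1,4) ⇒ 2 2 3 3 3 2 3 4 2 2
j=5: 2≤2, i=2, swap(2,5) ⇒ 2 2 2 3 3 3 3 4 2 2
j=6: 3>2, skip
j=7: 4>2, skip
j=8: 2≤2, i=3, swap(3,8) ⇒ 2 2 2 2 3 3 3 4 3 2
swap(4,9) ⇒ 2 2 2 2 2 3 3 4 3 3; return 4
p = 4; k-1 = 9 > 4 ⇒ right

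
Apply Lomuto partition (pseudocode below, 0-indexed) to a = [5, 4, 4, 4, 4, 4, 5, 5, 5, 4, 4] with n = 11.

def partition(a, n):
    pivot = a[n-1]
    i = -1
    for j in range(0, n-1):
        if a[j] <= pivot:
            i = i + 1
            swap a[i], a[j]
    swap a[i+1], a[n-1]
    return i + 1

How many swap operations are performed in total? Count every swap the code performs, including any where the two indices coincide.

7

pivot=4, i=-1
j=0: 5>4, skip
j=1: 4≤4, i=0, swap(0,1) ⇒ [4, 5, 4, 4, 4, 4, 5, 5, 5, 4, 4]
j=2: 4≤4, i=1, swap(1,2) ⇒ [4, 4, 5, 4, 4, 4, 5, 5, 5, 4, 4]
j=3: 4≤4, i=2, swap(2,3) ⇒ [4, 4, 4, 5, 4, 4, 5, 5, 5, 4, 4]
j=4: 4≤4, i=3, swap(3,4) ⇒ [4, 4, 4, 4, 5, 4, 5, 5, 5, 4, 4]
j=5: 4≤4, i=4, swap(4,5) ⇒ [4, 4, 4, 4, 4, 5, 5, 5, 5, 4, 4]
j=6: 5>4, skip
j=7: 5>4, skip
j=8: 5>4, skip
j=9: 4≤4, i=5, swap(5,9) ⇒ [4, 4, 4, 4, 4, 4, 5, 5, 5, 5, 4]
swap(6,10) ⇒ [4, 4, 4, 4, 4, 4, 4, 5, 5, 5, 5]; return 6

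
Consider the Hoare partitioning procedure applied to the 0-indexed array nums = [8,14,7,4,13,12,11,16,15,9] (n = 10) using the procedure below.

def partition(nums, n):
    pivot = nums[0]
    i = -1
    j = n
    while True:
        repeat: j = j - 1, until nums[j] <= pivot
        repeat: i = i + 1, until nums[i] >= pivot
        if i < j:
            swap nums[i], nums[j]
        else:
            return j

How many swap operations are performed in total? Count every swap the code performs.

pivot = nums[0] = 8; i = -1, j = 10
j→3 (nums[3]=4≤8), i→0 (nums[0]=8≥8); i<j, swap → [4,14,7,8,13,12,11,16,15,9]
j→2 (nums[2]=7≤8), i→1 (nums[1]=14≥8); i<j, swap → [4,7,14,8,13,12,11,16,15,9]
j→1, i→2; i≥j, return j=1. nums = [4,7,14,8,13,12,11,16,15,9]

2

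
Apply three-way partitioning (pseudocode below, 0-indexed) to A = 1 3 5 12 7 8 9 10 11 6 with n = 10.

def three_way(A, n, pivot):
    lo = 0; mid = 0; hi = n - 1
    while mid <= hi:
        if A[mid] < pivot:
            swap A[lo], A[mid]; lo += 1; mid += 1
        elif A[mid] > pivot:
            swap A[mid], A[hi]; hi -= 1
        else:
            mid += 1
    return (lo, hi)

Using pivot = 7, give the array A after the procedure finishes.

1 3 5 6 7 9 10 11 8 12

pivot = 7; lo=0, mid=0, hi=9
A[mid]=1<7: swap A[0],A[0]; lo=1,mid=1 → 1 3 5 12 7 8 9 10 11 6
A[mid]=3<7: swap A[1],A[1]; lo=2,mid=2 → 1 3 5 12 7 8 9 10 11 6
A[mid]=5<7: swap A[2],A[2]; lo=3,mid=3 → 1 3 5 12 7 8 9 10 11 6
A[mid]=12>7: swap A[3],A[9]; hi=8 → 1 3 5 6 7 8 9 10 11 12
A[mid]=6<7: swap A[3],A[3]; lo=4,mid=4 → 1 3 5 6 7 8 9 10 11 12
A[mid]=7=7: mid=5
A[mid]=8>7: swap A[5],A[8]; hi=7 → 1 3 5 6 7 11 9 10 8 12
A[mid]=11>7: swap A[5],A[7]; hi=6 → 1 3 5 6 7 10 9 11 8 12
A[mid]=10>7: swap A[5],A[6]; hi=5 → 1 3 5 6 7 9 10 11 8 12
A[mid]=9>7: swap A[5],A[5]; hi=4 → 1 3 5 6 7 9 10 11 8 12
end: lo=4, hi=4; A = 1 3 5 6 7 9 10 11 8 12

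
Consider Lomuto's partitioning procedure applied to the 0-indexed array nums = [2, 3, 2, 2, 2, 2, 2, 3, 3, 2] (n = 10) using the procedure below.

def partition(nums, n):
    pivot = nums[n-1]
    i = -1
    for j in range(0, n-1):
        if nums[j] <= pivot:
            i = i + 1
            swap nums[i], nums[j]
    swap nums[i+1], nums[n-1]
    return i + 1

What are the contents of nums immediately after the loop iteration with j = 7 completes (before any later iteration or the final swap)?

pivot=2, i=-1
j=0: 2≤2, i=0, swap(0,0) ⇒ [2, 3, 2, 2, 2, 2, 2, 3, 3, 2]
j=1: 3>2, skip
j=2: 2≤2, i=1, swap(1,2) ⇒ [2, 2, 3, 2, 2, 2, 2, 3, 3, 2]
j=3: 2≤2, i=2, swap(2,3) ⇒ [2, 2, 2, 3, 2, 2, 2, 3, 3, 2]
j=4: 2≤2, i=3, swap(3,4) ⇒ [2, 2, 2, 2, 3, 2, 2, 3, 3, 2]
j=5: 2≤2, i=4, swap(4,5) ⇒ [2, 2, 2, 2, 2, 3, 2, 3, 3, 2]
j=6: 2≤2, i=5, swap(5,6) ⇒ [2, 2, 2, 2, 2, 2, 3, 3, 3, 2]
j=7: 3>2, skip
(after j=7) nums = [2, 2, 2, 2, 2, 2, 3, 3, 3, 2]

[2, 2, 2, 2, 2, 2, 3, 3, 3, 2]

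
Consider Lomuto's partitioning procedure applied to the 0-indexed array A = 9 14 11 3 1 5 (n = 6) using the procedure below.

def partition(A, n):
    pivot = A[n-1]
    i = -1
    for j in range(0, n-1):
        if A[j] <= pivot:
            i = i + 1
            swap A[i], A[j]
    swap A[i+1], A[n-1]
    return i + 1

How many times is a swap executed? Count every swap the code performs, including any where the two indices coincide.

pivot = A[5] = 5; i = -1
j=0: A[0]=9 > 5 → no swap
j=1: A[1]=14 > 5 → no swap
j=2: A[2]=11 > 5 → no swap
j=3: A[3]=3 ≤ 5 → i=0, swap A[0],A[3] → 3 14 11 9 1 5
j=4: A[4]=1 ≤ 5 → i=1, swap A[1],A[4] → 3 1 11 9 14 5
final swap A[2],A[5] → 3 1 5 9 14 11; return 2

3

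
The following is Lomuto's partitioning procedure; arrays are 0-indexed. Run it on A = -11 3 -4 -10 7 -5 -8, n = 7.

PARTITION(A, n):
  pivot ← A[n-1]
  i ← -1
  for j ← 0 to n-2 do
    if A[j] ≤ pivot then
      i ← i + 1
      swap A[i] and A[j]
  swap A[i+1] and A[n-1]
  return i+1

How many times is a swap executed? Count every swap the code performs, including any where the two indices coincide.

3

pivot = A[6] = -8; i = -1
j=0: A[0]=-11 ≤ -8 → i=0, swap A[0],A[0] (no change) → -11 3 -4 -10 7 -5 -8
j=1: A[1]=3 > -8 → no swap
j=2: A[2]=-4 > -8 → no swap
j=3: A[3]=-10 ≤ -8 → i=1, swap A[1],A[3] → -11 -10 -4 3 7 -5 -8
j=4: A[4]=7 > -8 → no swap
j=5: A[5]=-5 > -8 → no swap
final swap A[2],A[6] → -11 -10 -8 3 7 -5 -4; return 2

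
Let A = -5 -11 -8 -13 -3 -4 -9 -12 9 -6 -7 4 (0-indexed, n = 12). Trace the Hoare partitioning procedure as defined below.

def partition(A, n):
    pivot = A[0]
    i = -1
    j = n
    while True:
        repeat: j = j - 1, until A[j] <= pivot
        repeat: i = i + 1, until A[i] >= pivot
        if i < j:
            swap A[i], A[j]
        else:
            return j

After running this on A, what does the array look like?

-7 -11 -8 -13 -6 -12 -9 -4 9 -3 -5 4

pivot=-5
j stops at 10 (-7), i stops at 0 (-5); swap ⇒ -7 -11 -8 -13 -3 -4 -9 -12 9 -6 -5 4
j stops at 9 (-6), i stops at 4 (-3); swap ⇒ -7 -11 -8 -13 -6 -4 -9 -12 9 -3 -5 4
j stops at 7 (-12), i stops at 5 (-4); swap ⇒ -7 -11 -8 -13 -6 -12 -9 -4 9 -3 -5 4
j stops at 6, i stops at 7; i≥j ⇒ return 6. A=-7 -11 -8 -13 -6 -12 -9 -4 9 -3 -5 4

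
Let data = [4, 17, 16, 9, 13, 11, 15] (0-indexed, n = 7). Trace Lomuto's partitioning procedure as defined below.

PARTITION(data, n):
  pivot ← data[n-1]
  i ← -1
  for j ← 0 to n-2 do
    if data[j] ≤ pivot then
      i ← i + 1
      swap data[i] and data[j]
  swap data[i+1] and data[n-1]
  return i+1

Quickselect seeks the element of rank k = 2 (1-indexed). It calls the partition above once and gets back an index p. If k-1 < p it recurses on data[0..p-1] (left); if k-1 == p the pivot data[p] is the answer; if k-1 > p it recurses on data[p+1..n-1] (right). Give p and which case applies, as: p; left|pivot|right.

pivot = data[6] = 15; i = -1
j=0: data[0]=4 ≤ 15 → i=0, swap data[0],data[0] (no change) → [4, 17, 16, 9, 13, 11, 15]
j=1: data[1]=17 > 15 → no swap
j=2: data[2]=16 > 15 → no swap
j=3: data[3]=9 ≤ 15 → i=1, swap data[1],data[3] → [4, 9, 16, 17, 13, 11, 15]
j=4: data[4]=13 ≤ 15 → i=2, swap data[2],data[4] → [4, 9, 13, 17, 16, 11, 15]
j=5: data[5]=11 ≤ 15 → i=3, swap data[3],data[5] → [4, 9, 13, 11, 16, 17, 15]
final swap data[4],data[6] → [4, 9, 13, 11, 15, 17, 16]; return 4
p = 4; k-1 = 1 < 4 ⇒ left

4; left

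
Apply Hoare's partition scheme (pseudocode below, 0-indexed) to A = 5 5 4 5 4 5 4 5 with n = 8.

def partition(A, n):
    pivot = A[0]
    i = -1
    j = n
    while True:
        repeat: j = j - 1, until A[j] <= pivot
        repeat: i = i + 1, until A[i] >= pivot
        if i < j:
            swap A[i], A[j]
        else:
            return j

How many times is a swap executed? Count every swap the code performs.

3

pivot=5
j stops at 7 (5), i stops at 0 (5); swap ⇒ 5 5 4 5 4 5 4 5
j stops at 6 (4), i stops at 1 (5); swap ⇒ 5 4 4 5 4 5 5 5
j stops at 5 (5), i stops at 3 (5); swap ⇒ 5 4 4 5 4 5 5 5
j stops at 4, i stops at 5; i≥j ⇒ return 4. A=5 4 4 5 4 5 5 5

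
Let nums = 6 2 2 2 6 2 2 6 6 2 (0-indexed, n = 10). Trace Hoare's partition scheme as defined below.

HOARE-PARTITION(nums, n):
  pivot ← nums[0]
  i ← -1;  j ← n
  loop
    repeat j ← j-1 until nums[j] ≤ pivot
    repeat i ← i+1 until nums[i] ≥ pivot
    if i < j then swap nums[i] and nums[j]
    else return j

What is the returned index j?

7

pivot = nums[0] = 6; i = -1, j = 10
j→9 (nums[9]=2≤6), i→0 (nums[0]=6≥6); i<j, swap → 2 2 2 2 6 2 2 6 6 6
j→8 (nums[8]=6≤6), i→4 (nums[4]=6≥6); i<j, swap → 2 2 2 2 6 2 2 6 6 6
j→7, i→7; i≥j, return j=7. nums = 2 2 2 2 6 2 2 6 6 6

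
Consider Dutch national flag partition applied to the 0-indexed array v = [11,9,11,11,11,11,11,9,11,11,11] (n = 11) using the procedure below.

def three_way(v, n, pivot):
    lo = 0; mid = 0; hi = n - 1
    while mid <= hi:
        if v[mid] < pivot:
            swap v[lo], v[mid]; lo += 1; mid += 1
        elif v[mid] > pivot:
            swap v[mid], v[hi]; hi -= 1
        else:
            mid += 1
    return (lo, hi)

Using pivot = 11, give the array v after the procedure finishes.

[9,9,11,11,11,11,11,11,11,11,11]

lo=0 mid=0 hi=10
11=11: mid=1
9<11: swap(0,1), lo=1 mid=2 ⇒ [9,11,11,11,11,11,11,9,11,11,11]
11=11: mid=3
11=11: mid=4
11=11: mid=5
11=11: mid=6
11=11: mid=7
9<11: swap(1,7), lo=2 mid=8 ⇒ [9,9,11,11,11,11,11,11,11,11,11]
11=11: mid=9
11=11: mid=10
11=11: mid=11
done. lo=2 hi=10; v=[9,9,11,11,11,11,11,11,11,11,11]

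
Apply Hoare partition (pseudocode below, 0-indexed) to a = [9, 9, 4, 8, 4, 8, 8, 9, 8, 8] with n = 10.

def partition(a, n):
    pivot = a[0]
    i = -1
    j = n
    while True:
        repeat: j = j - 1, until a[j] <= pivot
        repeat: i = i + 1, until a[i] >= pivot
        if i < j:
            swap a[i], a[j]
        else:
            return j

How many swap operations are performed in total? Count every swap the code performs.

2

pivot = a[0] = 9; i = -1, j = 10
j→9 (a[9]=8≤9), i→0 (a[0]=9≥9); i<j, swap → [8, 9, 4, 8, 4, 8, 8, 9, 8, 9]
j→8 (a[8]=8≤9), i→1 (a[1]=9≥9); i<j, swap → [8, 8, 4, 8, 4, 8, 8, 9, 9, 9]
j→7, i→7; i≥j, return j=7. a = [8, 8, 4, 8, 4, 8, 8, 9, 9, 9]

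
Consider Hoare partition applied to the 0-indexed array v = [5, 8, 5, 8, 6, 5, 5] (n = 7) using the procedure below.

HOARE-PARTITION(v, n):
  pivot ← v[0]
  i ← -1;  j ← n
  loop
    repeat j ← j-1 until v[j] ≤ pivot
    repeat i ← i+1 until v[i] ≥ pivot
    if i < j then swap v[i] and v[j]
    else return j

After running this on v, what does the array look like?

pivot = v[0] = 5; i = -1, j = 7
j→6 (v[6]=5≤5), i→0 (v[0]=5≥5); i<j, swap → [5, 8, 5, 8, 6, 5, 5]
j→5 (v[5]=5≤5), i→1 (v[1]=8≥5); i<j, swap → [5, 5, 5, 8, 6, 8, 5]
j→2, i→2; i≥j, return j=2. v = [5, 5, 5, 8, 6, 8, 5]

[5, 5, 5, 8, 6, 8, 5]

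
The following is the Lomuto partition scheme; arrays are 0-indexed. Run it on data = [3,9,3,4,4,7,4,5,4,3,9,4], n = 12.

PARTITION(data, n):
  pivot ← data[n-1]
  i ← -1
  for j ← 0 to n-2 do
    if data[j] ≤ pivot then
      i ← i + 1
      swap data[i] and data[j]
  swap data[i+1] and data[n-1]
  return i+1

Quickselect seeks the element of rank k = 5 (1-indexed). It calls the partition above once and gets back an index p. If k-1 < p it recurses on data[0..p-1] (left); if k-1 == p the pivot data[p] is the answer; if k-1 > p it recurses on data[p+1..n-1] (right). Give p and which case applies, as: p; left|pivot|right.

7; left

pivot = data[11] = 4; i = -1
j=0: data[0]=3 ≤ 4 → i=0, swap data[0],data[0] (no change) → [3,9,3,4,4,7,4,5,4,3,9,4]
j=1: data[1]=9 > 4 → no swap
j=2: data[2]=3 ≤ 4 → i=1, swap data[1],data[2] → [3,3,9,4,4,7,4,5,4,3,9,4]
j=3: data[3]=4 ≤ 4 → i=2, swap data[2],data[3] → [3,3,4,9,4,7,4,5,4,3,9,4]
j=4: data[4]=4 ≤ 4 → i=3, swap data[3],data[4] → [3,3,4,4,9,7,4,5,4,3,9,4]
j=5: data[5]=7 > 4 → no swap
j=6: data[6]=4 ≤ 4 → i=4, swap data[4],data[6] → [3,3,4,4,4,7,9,5,4,3,9,4]
j=7: data[7]=5 > 4 → no swap
j=8: data[8]=4 ≤ 4 → i=5, swap data[5],data[8] → [3,3,4,4,4,4,9,5,7,3,9,4]
j=9: data[9]=3 ≤ 4 → i=6, swap data[6],data[9] → [3,3,4,4,4,4,3,5,7,9,9,4]
j=10: data[10]=9 > 4 → no swap
final swap data[7],data[11] → [3,3,4,4,4,4,3,4,7,9,9,5]; return 7
p = 7; k-1 = 4 < 7 ⇒ left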